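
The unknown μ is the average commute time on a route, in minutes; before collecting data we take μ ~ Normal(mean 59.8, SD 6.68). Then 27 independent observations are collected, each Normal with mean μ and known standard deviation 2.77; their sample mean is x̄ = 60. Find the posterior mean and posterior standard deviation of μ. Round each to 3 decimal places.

Posterior mean ≈ 59.999; posterior SD ≈ 0.531

Prior precision 1/τ₀² = 1/6.68² = 0.0224103; data precision n/σ² = 27/2.77² = 3.51888.
Posterior precision = 0.0224103 + 3.51888 = 3.54129, giving posterior SD = 1/√3.54129 = 0.531.
Posterior mean = (0.0224103·59.8 + 3.51888·60) / 3.54129 = 59.999.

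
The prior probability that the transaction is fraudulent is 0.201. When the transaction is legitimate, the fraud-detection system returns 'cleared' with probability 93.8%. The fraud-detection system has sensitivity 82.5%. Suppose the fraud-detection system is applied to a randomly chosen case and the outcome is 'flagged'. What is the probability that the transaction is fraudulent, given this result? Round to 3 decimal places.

P(H | E) ≈ 0.770

Let H be the event that the transaction is fraudulent. P(H) = 0.201, so P(¬H) = 0.799. With E the 'flagged' result, P(E|H) = 0.825 and P(E|¬H) = 0.062.
P(E) = 0.825·0.201 + 0.062·0.799 = 0.16583 + 0.049538 = 0.21536.
By Bayes' theorem, P(H|E) = 0.16583 / 0.21536 = 0.770.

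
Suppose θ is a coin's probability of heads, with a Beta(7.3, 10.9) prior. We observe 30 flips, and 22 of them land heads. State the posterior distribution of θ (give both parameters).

Posterior: Beta(29.3, 18.9)

Observing 22 successes and 8 failures updates Beta(7.3, 10.9) by adding the success and failure counts to the two shape parameters: α = 7.3+22 = 29.3, β = 10.9+8 = 18.9.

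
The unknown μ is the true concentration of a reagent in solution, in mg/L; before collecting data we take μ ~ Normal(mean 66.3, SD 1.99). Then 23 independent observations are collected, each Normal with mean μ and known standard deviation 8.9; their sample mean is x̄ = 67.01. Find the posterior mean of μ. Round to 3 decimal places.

Prior precision 1/τ₀² = 1/1.99² = 0.252519; data precision n/σ² = 23/8.9² = 0.290367.
Posterior precision = 0.252519 + 0.290367 = 0.542886.
Posterior mean = (0.252519·66.3 + 0.290367·67.01) / 0.542886 = 66.680.

Posterior mean ≈ 66.680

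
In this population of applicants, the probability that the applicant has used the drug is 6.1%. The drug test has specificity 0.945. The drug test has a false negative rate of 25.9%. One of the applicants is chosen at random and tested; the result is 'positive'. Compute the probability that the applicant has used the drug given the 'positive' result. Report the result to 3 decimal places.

P(H | E) ≈ 0.467

Let H be the event that the applicant has used the drug. P(H) = 0.061, so P(¬H) = 0.939. With E the 'positive' result, P(E|H) = 0.741 and P(E|¬H) = 0.055.
P(E) = 0.741·0.061 + 0.055·0.939 = 0.045201 + 0.051645 = 0.096846.
By Bayes' theorem, P(H|E) = 0.045201 / 0.096846 = 0.467.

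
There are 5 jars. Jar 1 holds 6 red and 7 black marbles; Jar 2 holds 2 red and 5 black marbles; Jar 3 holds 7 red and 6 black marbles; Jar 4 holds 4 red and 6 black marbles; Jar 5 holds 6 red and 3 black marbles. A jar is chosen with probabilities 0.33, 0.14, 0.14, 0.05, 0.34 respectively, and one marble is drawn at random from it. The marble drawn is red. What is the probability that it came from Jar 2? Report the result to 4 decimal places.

Tabulate prior·likelihood by source: [1] prior 0.33, lik 0.4615, product 0.1523; [2] prior 0.14, lik 0.2857, product 0.04000; [3] prior 0.14, lik 0.5385, product 0.07538; [4] prior 0.05, lik 0.4, product 0.02000; [5] prior 0.34, lik 0.6667, product 0.2267.
Normalizing constant = 0.51436; the posterior for Jar 2 is its product over the sum, 0.04000/0.51436 = 0.0778.

Posterior probability ≈ 0.0778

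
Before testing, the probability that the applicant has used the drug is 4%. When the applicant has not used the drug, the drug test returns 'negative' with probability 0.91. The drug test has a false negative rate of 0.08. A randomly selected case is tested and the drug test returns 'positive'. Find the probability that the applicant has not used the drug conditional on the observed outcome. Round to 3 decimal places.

Write H for 'the applicant has used the drug'. Prior odds H:¬H = 0.04/0.96 = 0.041667. For the 'positive' outcome, the likelihood ratio is 0.92/0.09 = 10.222.
Posterior odds = 0.041667 × 10.222 = 0.42593, so P(H|E) = 0.42593/(1+0.42593) = 0.299. Then P(¬H|E) = 1 − 0.299 = 0.701.

P(¬H | E) ≈ 0.701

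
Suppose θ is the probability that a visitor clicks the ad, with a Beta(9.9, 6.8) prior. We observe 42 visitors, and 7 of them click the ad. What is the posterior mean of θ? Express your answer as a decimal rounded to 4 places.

Posterior mean ≈ 0.2879

The binomial likelihood is conjugate to the Beta prior: with 7 successes and 35 failures, the posterior is Beta(9.9+7, 6.8+35) = Beta(16.9, 41.8).
Posterior mean = α/(α+β) = 16.9/58.7 = 0.2879.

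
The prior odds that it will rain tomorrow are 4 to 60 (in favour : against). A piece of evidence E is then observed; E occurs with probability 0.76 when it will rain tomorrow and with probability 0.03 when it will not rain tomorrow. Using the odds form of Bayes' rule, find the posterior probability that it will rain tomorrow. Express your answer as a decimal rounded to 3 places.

Posterior probability ≈ 0.628

Prior odds = 4/60 = 0.066667.
Likelihood ratio for E = 0.76/0.03 = 25.333.
Posterior odds = prior odds × LR = 1.6889.
Posterior probability = odds/(1+odds) = 1.6889/2.6889 = 0.628.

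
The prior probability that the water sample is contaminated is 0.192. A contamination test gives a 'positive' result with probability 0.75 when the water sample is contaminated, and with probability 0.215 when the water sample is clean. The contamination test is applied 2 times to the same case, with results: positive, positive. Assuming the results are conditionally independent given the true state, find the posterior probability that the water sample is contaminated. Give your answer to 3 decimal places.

Posterior P(H) ≈ 0.743

Let H be the event that the water sample is contaminated; start with P(H) = 0.192. P('positive'|H) = 0.75, P('positive'|¬H) = 0.215.
Update on result 1 ('positive'): P(H) ← 0.75·0.1920 / (0.75·0.1920 + 0.215·0.8080) = 0.14400/0.31772 = 0.4532.
Update on result 2 ('positive'): P(H) ← 0.75·0.4532 / (0.75·0.4532 + 0.215·0.5468) = 0.33992/0.45748 = 0.7430.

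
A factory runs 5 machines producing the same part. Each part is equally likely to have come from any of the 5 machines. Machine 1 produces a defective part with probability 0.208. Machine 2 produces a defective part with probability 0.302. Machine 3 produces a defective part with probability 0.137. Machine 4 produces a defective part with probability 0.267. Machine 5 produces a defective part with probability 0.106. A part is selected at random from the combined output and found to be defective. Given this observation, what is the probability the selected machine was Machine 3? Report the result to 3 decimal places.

P(defective|M1) = 0.208; P(defective|M2) = 0.302; P(defective|M3) = 0.137; P(defective|M4) = 0.267; P(defective|M5) = 0.106.
Prior × likelihood for each source: 0.2·0.208=0.04160, 0.2·0.302=0.06040, 0.2·0.137=0.02740, 0.2·0.267=0.05340, 0.2·0.106=0.02120. Summing gives P(defective) = 0.20400.
P(Machine 3 | defective) = 0.02740 / 0.20400 = 0.134.

Posterior probability ≈ 0.134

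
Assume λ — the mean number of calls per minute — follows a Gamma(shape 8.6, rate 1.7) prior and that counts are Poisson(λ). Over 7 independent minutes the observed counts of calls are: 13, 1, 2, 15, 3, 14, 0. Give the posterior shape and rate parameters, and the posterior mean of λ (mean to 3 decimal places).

Posterior: Gamma(shape=56.6, rate=8.7); mean ≈ 6.506

Total count ∑xᵢ = 48 over n = 7 minutes.
Gamma is conjugate to the Poisson likelihood: posterior is Gamma(shape = 8.6+48 = 56.6, rate = 1.7+7 = 8.7).
Posterior mean = shape/rate = 56.6/8.7 = 6.506.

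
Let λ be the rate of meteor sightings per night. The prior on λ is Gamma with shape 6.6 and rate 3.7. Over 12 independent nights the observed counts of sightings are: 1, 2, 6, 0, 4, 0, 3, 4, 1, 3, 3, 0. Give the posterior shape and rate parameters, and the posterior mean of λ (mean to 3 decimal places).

Posterior: Gamma(shape=33.6, rate=15.7); mean ≈ 2.140

Total count ∑xᵢ = 27 over n = 12 nights.
Gamma is conjugate to the Poisson likelihood: posterior is Gamma(shape = 6.6+27 = 33.6, rate = 3.7+12 = 15.7).
Posterior mean = shape/rate = 33.6/15.7 = 2.140.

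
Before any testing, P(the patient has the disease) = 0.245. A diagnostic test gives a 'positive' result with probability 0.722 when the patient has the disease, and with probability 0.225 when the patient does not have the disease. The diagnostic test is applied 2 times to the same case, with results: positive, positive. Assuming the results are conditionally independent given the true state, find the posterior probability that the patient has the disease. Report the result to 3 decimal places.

Let H be the event that the patient has the disease; start with P(H) = 0.245. P('positive'|H) = 0.722, P('positive'|¬H) = 0.225.
Update on result 1 ('positive'): P(H) ← 0.722·0.2450 / (0.722·0.2450 + 0.225·0.7550) = 0.17689/0.34676 = 0.5101.
Update on result 2 ('positive'): P(H) ← 0.722·0.5101 / (0.722·0.5101 + 0.225·0.4899) = 0.36830/0.47853 = 0.7697.

Posterior P(H) ≈ 0.770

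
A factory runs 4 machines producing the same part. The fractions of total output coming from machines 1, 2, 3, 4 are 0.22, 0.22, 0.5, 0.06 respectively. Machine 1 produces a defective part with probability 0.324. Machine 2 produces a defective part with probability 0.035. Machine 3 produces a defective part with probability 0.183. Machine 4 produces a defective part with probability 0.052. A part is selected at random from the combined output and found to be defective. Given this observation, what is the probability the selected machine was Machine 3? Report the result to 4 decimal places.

Tabulate prior·likelihood by source: [1] prior 0.22, lik 0.324, product 0.07128; [2] prior 0.22, lik 0.035, product 0.007700; [3] prior 0.5, lik 0.183, product 0.09150; [4] prior 0.06, lik 0.052, product 0.003120.
Normalizing constant = 0.17360; the posterior for Machine 3 is its product over the sum, 0.09150/0.17360 = 0.5271.

Posterior probability ≈ 0.5271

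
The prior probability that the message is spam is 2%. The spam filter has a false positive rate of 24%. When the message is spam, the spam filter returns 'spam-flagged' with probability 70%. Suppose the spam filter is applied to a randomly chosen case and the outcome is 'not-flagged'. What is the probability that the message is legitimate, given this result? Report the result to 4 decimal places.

P(¬H | E) ≈ 0.9920

Write H for 'the message is spam'. Prior odds H:¬H = 0.02/0.98 = 0.020408. For the 'not-flagged' outcome, the likelihood ratio is 0.3/0.76 = 0.39474.
Posterior odds = 0.020408 × 0.39474 = 0.0080559, so P(H|E) = 0.0080559/(1+0.0080559) = 0.0080. Then P(¬H|E) = 1 − 0.0080 = 0.9920.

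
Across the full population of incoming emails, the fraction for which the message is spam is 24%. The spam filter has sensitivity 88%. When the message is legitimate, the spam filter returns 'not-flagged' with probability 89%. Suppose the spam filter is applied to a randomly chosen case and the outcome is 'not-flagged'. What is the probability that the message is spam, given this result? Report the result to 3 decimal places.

P(H | E) ≈ 0.041

Write H for 'the message is spam'. Prior odds H:¬H = 0.24/0.76 = 0.31579. For the 'not-flagged' outcome, the likelihood ratio is 0.12/0.89 = 0.13483.
Posterior odds = 0.31579 × 0.13483 = 0.042578, so P(H|E) = 0.042578/(1+0.042578) = 0.041.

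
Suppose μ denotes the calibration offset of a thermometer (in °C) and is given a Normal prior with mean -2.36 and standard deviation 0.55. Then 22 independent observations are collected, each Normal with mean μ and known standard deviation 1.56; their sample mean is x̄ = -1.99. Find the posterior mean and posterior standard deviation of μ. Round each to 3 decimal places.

Prior precision 1/τ₀² = 1/0.55² = 3.30579; data precision n/σ² = 22/1.56² = 9.04011.
Posterior precision = 3.30579 + 9.04011 = 12.3459, giving posterior SD = 1/√12.3459 = 0.285.
Posterior mean = (3.30579·-2.36 + 9.04011·-1.99) / 12.3459 = -2.089.

Posterior mean ≈ -2.089; posterior SD ≈ 0.285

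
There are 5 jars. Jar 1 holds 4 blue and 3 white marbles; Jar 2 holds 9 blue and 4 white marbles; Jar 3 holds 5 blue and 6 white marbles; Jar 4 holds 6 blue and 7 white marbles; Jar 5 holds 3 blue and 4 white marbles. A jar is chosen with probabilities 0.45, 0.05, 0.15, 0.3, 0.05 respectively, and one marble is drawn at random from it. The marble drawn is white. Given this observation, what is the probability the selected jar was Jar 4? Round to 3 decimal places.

P(white|Jar 1) = 0.4286; P(white|Jar 2) = 0.3077; P(white|Jar 3) = 0.5455; P(white|Jar 4) = 0.5385; P(white|Jar 5) = 0.5714.
Prior × likelihood for each source: 0.45·0.4286=0.1929, 0.05·0.3077=0.01538, 0.15·0.5455=0.08182, 0.3·0.5385=0.1615, 0.05·0.5714=0.02857. Summing gives P(white) = 0.48017.
P(Jar 4 | white) = 0.1615 / 0.48017 = 0.336.

Posterior probability ≈ 0.336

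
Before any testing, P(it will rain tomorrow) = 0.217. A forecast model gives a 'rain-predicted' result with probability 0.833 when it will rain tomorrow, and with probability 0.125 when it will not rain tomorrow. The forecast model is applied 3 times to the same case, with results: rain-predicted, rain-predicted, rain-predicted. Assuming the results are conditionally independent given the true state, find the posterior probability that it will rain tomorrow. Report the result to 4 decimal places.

Posterior P(H) ≈ 0.9880

With H the event that it will rain tomorrow, the joint likelihood of the observed sequence is P(data|H) = 0.833·0.833·0.833 = 0.57801 and P(data|¬H) = 0.125·0.125·0.125 = 0.0019531.
Bayes: P(H|data) = 0.217·0.57801 / (0.217·0.57801 + 0.783·0.0019531) = 0.12543/0.12696 = 0.9880.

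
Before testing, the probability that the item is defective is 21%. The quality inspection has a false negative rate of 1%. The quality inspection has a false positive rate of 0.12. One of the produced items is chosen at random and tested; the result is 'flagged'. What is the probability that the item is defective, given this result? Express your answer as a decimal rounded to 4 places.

P(H | E) ≈ 0.6868

Let H be the event that the item is defective. P(H) = 0.21, so P(¬H) = 0.79. With E the 'flagged' result, P(E|H) = 0.99 and P(E|¬H) = 0.12.
P(E) = 0.99·0.21 + 0.12·0.79 = 0.20790 + 0.094800 = 0.30270.
By Bayes' theorem, P(H|E) = 0.20790 / 0.30270 = 0.6868.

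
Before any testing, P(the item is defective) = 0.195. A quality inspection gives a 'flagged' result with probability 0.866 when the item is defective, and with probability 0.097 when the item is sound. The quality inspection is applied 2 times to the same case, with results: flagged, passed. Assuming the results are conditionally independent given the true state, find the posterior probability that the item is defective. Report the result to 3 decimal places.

Posterior P(H) ≈ 0.243

Let H be the event that the item is defective; start with P(H) = 0.195. P('flagged'|H) = 0.866, P('flagged'|¬H) = 0.097.
Update on result 1 ('flagged'): P(H) ← 0.866·0.1950 / (0.866·0.1950 + 0.097·0.8050) = 0.16887/0.24695 = 0.6838.
Update on result 2 ('passed'): P(H) ← 0.134·0.6838 / (0.134·0.6838 + 0.903·0.3162) = 0.091630/0.37715 = 0.2430.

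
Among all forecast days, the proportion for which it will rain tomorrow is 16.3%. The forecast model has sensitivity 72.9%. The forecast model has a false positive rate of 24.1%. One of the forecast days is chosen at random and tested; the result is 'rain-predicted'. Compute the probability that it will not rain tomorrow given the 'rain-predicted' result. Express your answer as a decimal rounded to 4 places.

Let H be the event that it will rain tomorrow. P(H) = 0.163, so P(¬H) = 0.837. With E the 'rain-predicted' result, P(E|H) = 0.729 and P(E|¬H) = 0.241.
P(E) = 0.729·0.163 + 0.241·0.837 = 0.11883 + 0.20172 = 0.32054.
By Bayes' theorem, P(H|E) = 0.11883 / 0.32054 = 0.3707. Hence P(¬H|E) = 1 − 0.3707 = 0.6293.

P(¬H | E) ≈ 0.6293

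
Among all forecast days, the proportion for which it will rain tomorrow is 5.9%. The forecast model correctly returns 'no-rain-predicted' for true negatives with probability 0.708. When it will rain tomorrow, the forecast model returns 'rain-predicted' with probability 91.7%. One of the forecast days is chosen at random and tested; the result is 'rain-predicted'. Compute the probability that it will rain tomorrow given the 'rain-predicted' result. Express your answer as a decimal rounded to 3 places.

Let H be the event that it will rain tomorrow. P(H) = 0.059, so P(¬H) = 0.941. With E the 'rain-predicted' result, P(E|H) = 0.917 and P(E|¬H) = 0.292.
P(E) = 0.917·0.059 + 0.292·0.941 = 0.054103 + 0.27477 = 0.32888.
By Bayes' theorem, P(H|E) = 0.054103 / 0.32888 = 0.165.

P(H | E) ≈ 0.165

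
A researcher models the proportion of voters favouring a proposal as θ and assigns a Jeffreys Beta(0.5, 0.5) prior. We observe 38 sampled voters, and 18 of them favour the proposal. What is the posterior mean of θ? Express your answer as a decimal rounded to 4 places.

The binomial likelihood is conjugate to the Beta prior: with 18 successes and 20 failures, the posterior is Beta(0.5+18, 0.5+20) = Beta(18.5, 20.5).
Posterior mean = α/(α+β) = 18.5/39 = 0.4744.

Posterior mean ≈ 0.4744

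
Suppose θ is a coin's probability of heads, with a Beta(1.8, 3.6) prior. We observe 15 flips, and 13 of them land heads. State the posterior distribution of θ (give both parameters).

Posterior: Beta(14.8, 5.6)

Observing 13 successes and 2 failures updates Beta(1.8, 3.6) by adding the success and failure counts to the two shape parameters: α = 1.8+13 = 14.8, β = 3.6+2 = 5.6.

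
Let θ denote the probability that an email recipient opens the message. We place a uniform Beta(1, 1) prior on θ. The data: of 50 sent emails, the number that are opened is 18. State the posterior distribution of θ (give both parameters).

The binomial likelihood is conjugate to the Beta prior: with 18 successes and 32 failures, the posterior is Beta(1+18, 1+32) = Beta(19, 33).

Posterior: Beta(19, 33)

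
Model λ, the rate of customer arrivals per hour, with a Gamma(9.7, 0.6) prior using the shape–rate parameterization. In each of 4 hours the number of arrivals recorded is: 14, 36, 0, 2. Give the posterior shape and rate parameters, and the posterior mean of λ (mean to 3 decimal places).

Posterior: Gamma(shape=61.7, rate=4.6); mean ≈ 13.413

The Poisson likelihood adds the total count to the shape and the number of exposure periods to the rate. Here ∑xᵢ = 52 and n = 4, so shape 9.7→61.7 and rate 0.6→4.6.
E[λ | data] = 61.7/4.6 = 13.413.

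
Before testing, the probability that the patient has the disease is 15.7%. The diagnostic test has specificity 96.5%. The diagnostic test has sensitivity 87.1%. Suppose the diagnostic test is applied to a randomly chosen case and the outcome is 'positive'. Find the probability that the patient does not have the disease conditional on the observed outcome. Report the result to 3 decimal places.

Let H be the event that the patient has the disease. P(H) = 0.157, so P(¬H) = 0.843. With E the 'positive' result, P(E|H) = 0.871 and P(E|¬H) = 0.035.
P(E) = 0.871·0.157 + 0.035·0.843 = 0.13675 + 0.029505 = 0.16625.
By Bayes' theorem, P(H|E) = 0.13675 / 0.16625 = 0.823. Hence P(¬H|E) = 1 − 0.823 = 0.177.

P(¬H | E) ≈ 0.177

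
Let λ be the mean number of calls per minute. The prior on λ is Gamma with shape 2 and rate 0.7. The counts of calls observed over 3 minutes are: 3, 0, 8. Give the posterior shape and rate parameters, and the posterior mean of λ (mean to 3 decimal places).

Posterior: Gamma(shape=13, rate=3.7); mean ≈ 3.514

The Poisson likelihood adds the total count to the shape and the number of exposure periods to the rate. Here ∑xᵢ = 11 and n = 3, so shape 2→13 and rate 0.7→3.7.
Posterior mean = shape/rate = 13/3.7 = 3.514.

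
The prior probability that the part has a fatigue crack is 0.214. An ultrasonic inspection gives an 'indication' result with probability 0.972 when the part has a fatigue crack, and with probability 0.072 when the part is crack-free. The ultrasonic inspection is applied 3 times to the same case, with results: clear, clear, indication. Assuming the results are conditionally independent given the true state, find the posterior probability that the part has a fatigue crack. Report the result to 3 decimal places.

With H the event that the part has a fatigue crack, the joint likelihood of the observed sequence is P(data|H) = 0.028·0.028·0.972 = 0.00076205 and P(data|¬H) = 0.928·0.928·0.072 = 0.062005.
Bayes: P(H|data) = 0.214·0.00076205 / (0.214·0.00076205 + 0.786·0.062005) = 0.00016308/0.048899 = 0.0033.

Posterior P(H) ≈ 0.003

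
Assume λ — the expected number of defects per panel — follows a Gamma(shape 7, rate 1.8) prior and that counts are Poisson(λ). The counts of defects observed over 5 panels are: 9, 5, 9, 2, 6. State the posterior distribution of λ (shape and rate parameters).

Posterior: Gamma(shape=38, rate=6.8)

Total count ∑xᵢ = 31 over n = 5 panels.
Gamma is conjugate to the Poisson likelihood: posterior is Gamma(shape = 7+31 = 38, rate = 1.8+5 = 6.8).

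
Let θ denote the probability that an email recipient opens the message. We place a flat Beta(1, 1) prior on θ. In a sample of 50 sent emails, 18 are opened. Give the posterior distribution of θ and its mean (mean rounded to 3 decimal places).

Posterior: Beta(19, 33); mean ≈ 0.365

Observing 18 successes and 32 failures updates Beta(1, 1) by adding the success and failure counts to the two shape parameters: α = 1+18 = 19, β = 1+32 = 33.
Posterior mean = α/(α+β) = 19/52 = 0.365.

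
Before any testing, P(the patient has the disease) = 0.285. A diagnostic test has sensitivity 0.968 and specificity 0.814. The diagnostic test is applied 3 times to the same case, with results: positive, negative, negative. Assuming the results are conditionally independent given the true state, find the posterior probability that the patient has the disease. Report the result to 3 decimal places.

Posterior P(H) ≈ 0.003

Let H be the event that the patient has the disease; start with P(H) = 0.285. P('positive'|H) = 0.968, P('positive'|¬H) = 0.186.
Update on result 1 ('positive'): P(H) ← 0.968·0.2850 / (0.968·0.2850 + 0.186·0.7150) = 0.27588/0.40887 = 0.6747.
Update on result 2 ('negative'): P(H) ← 0.032·0.6747 / (0.032·0.6747 + 0.814·0.3253) = 0.021592/0.28636 = 0.0754.
Update on result 3 ('negative'): P(H) ← 0.032·0.0754 / (0.032·0.0754 + 0.814·0.9246) = 0.0024128/0.75504 = 0.0032.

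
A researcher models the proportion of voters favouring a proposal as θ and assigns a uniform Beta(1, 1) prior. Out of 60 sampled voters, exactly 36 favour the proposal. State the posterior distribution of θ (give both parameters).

The binomial likelihood is conjugate to the Beta prior: with 36 successes and 24 failures, the posterior is Beta(1+36, 1+24) = Beta(37, 25).

Posterior: Beta(37, 25)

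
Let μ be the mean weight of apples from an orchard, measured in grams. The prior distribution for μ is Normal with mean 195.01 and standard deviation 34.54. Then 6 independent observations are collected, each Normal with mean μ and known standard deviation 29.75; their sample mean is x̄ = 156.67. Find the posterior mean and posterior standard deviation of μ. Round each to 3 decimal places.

With known σ, the Normal prior is conjugate. Weight on the data is w = (n/σ²)/(n/σ² + 1/τ₀²) = 0.00677918/(0.00677918+0.00083821) = 0.88996.
Posterior mean = w·x̄ + (1−w)·μ₀ = 0.88996·156.67 + 0.11004·195.01 = 160.889. Posterior variance = 1/(0.00677918+0.00083821) = 131.278, so SD = 11.458.

Posterior mean ≈ 160.889; posterior SD ≈ 11.458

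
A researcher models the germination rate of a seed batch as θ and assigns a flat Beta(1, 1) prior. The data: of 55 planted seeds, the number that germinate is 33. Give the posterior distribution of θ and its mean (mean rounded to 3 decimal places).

Posterior: Beta(34, 23); mean ≈ 0.596

Observing 33 successes and 22 failures updates Beta(1, 1) by adding the success and failure counts to the two shape parameters: α = 1+33 = 34, β = 1+22 = 23.
Posterior mean = α/(α+β) = 34/57 = 0.596.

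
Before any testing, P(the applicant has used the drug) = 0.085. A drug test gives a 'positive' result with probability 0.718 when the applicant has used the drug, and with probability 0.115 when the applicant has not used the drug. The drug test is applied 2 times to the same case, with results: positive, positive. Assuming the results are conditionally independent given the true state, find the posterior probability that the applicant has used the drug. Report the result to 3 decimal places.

Posterior P(H) ≈ 0.784

Let H be the event that the applicant has used the drug; start with P(H) = 0.085. P('positive'|H) = 0.718, P('positive'|¬H) = 0.115.
Update on result 1 ('positive'): P(H) ← 0.718·0.0850 / (0.718·0.0850 + 0.115·0.9150) = 0.061030/0.16626 = 0.3671.
Update on result 2 ('positive'): P(H) ← 0.718·0.3671 / (0.718·0.3671 + 0.115·0.6329) = 0.26357/0.33635 = 0.7836.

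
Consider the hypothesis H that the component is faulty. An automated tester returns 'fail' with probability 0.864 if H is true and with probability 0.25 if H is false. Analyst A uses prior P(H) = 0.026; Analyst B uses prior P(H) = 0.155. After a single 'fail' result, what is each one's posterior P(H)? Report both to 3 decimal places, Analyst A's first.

P('+'|H) = 0.864, P('+'|¬H) = 0.25.
Analyst A: numerator 0.864·0.026 = 0.022464; evidence = 0.022464+0.25·0.974 = 0.26596; posterior = 0.084.
Analyst B: numerator 0.864·0.155 = 0.13392; evidence = 0.13392+0.25·0.845 = 0.34517; posterior = 0.388.

Analyst A: 0.084; Analyst B: 0.388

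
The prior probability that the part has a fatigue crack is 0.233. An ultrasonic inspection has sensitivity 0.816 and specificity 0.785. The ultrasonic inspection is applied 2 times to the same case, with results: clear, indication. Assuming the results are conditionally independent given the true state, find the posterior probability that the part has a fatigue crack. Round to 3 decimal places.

Posterior P(H) ≈ 0.213

Let H be the event that the part has a fatigue crack; start with P(H) = 0.233. P('indication'|H) = 0.816, P('indication'|¬H) = 0.215.
Update on result 1 ('clear'): P(H) ← 0.184·0.2330 / (0.184·0.2330 + 0.785·0.7670) = 0.042872/0.64497 = 0.0665.
Update on result 2 ('indication'): P(H) ← 0.816·0.0665 / (0.816·0.0665 + 0.215·0.9335) = 0.054241/0.25495 = 0.2128.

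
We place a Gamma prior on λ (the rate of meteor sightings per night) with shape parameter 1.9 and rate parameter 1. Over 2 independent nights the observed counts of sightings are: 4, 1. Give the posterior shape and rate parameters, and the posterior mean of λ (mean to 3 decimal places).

Posterior: Gamma(shape=6.9, rate=3); mean ≈ 2.300

Total count ∑xᵢ = 5 over n = 2 nights.
Gamma is conjugate to the Poisson likelihood: posterior is Gamma(shape = 1.9+5 = 6.9, rate = 1+2 = 3).
E[λ | data] = 6.9/3 = 2.300.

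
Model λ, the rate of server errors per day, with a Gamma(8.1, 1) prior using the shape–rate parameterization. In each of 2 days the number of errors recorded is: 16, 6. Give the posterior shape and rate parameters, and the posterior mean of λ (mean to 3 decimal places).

The Poisson likelihood adds the total count to the shape and the number of exposure periods to the rate. Here ∑xᵢ = 22 and n = 2, so shape 8.1→30.1 and rate 1→3.
Posterior mean = shape/rate = 30.1/3 = 10.033.

Posterior: Gamma(shape=30.1, rate=3); mean ≈ 10.033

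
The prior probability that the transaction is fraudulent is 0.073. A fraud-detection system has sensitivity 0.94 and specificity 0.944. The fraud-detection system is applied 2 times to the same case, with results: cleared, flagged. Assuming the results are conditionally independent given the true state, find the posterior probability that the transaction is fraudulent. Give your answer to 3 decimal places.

Let H be the event that the transaction is fraudulent; start with P(H) = 0.073. P('flagged'|H) = 0.94, P('flagged'|¬H) = 0.056.
Update on result 1 ('cleared'): P(H) ← 0.06·0.0730 / (0.06·0.0730 + 0.944·0.9270) = 0.0043800/0.87947 = 0.0050.
Update on result 2 ('flagged'): P(H) ← 0.94·0.0050 / (0.94·0.0050 + 0.056·0.9950) = 0.0046815/0.060403 = 0.0775.

Posterior P(H) ≈ 0.078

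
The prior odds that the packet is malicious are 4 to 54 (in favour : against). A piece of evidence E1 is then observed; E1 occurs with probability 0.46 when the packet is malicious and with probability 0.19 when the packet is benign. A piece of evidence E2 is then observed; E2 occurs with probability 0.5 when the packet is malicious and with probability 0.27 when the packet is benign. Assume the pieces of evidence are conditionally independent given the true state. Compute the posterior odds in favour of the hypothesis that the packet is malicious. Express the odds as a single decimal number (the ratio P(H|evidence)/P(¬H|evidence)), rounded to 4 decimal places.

Posterior odds ≈ 0.3321

Prior odds = 4/54 = 0.074074.
Likelihood ratio for E1 = 0.46/0.19 = 2.4211.
Likelihood ratio for E2 = 0.5/0.27 = 1.8519.
Posterior odds = prior odds × LR₁ × LR₂ = 0.33211.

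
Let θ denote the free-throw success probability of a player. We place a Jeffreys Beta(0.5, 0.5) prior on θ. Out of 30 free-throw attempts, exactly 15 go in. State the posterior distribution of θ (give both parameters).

Posterior: Beta(15.5, 15.5)

The binomial likelihood is conjugate to the Beta prior: with 15 successes and 15 failures, the posterior is Beta(0.5+15, 0.5+15) = Beta(15.5, 15.5).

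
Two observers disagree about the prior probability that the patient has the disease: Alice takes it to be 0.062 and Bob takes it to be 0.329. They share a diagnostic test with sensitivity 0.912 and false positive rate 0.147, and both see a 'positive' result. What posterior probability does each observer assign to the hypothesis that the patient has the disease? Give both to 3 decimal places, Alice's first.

Alice: 0.291; Bob: 0.753

P('+'|H) = 0.912, P('+'|¬H) = 0.147.
Alice: numerator 0.912·0.062 = 0.056544; evidence = 0.056544+0.147·0.938 = 0.19443; posterior = 0.291.
Bob: numerator 0.912·0.329 = 0.30005; evidence = 0.30005+0.147·0.671 = 0.39869; posterior = 0.753.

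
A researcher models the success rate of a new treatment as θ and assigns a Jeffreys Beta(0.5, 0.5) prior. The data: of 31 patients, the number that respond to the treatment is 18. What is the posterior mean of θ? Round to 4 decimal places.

Posterior mean ≈ 0.5781

Observing 18 successes and 13 failures updates Beta(0.5, 0.5) by adding the success and failure counts to the two shape parameters: α = 0.5+18 = 18.5, β = 0.5+13 = 13.5.
E[θ | data] = 18.5/(18.5+13.5) = 0.5781.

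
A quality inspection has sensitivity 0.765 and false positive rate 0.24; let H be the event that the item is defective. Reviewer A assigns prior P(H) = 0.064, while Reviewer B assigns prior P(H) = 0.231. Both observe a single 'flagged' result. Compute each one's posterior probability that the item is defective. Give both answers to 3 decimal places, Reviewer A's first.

P('+'|H) = 0.765, P('+'|¬H) = 0.24.
Reviewer A: numerator 0.765·0.064 = 0.048960; evidence = 0.048960+0.24·0.936 = 0.27360; posterior = 0.179.
Reviewer B: numerator 0.765·0.231 = 0.17672; evidence = 0.17672+0.24·0.769 = 0.36128; posterior = 0.489.

Reviewer A: 0.179; Reviewer B: 0.489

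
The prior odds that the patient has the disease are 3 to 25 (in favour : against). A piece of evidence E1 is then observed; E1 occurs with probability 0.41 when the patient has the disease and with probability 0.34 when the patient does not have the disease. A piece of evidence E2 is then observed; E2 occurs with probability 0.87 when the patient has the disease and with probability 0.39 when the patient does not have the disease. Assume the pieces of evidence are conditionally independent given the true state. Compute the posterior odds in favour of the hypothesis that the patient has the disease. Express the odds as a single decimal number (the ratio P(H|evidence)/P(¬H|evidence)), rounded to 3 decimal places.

Posterior odds ≈ 0.323

Prior odds = 3/25 = 0.12000.
Likelihood ratio for E1 = 0.41/0.34 = 1.2059.
Likelihood ratio for E2 = 0.87/0.39 = 2.2308.
Posterior odds = prior odds × LR₁ × LR₂ = 0.32281.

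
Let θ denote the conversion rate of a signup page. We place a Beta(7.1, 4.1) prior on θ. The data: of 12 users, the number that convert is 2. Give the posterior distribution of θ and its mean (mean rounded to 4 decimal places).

Posterior: Beta(9.1, 14.1); mean ≈ 0.3922

The binomial likelihood is conjugate to the Beta prior: with 2 successes and 10 failures, the posterior is Beta(7.1+2, 4.1+10) = Beta(9.1, 14.1).
E[θ | data] = 9.1/(9.1+14.1) = 0.3922.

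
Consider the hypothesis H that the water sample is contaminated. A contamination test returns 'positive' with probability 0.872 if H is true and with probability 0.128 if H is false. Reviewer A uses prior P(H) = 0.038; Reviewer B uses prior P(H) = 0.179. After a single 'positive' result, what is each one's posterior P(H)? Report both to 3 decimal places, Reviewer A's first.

P('+'|H) = 0.872, P('+'|¬H) = 0.128.
Reviewer A: numerator 0.872·0.038 = 0.033136; evidence = 0.033136+0.128·0.962 = 0.15627; posterior = 0.212.
Reviewer B: numerator 0.872·0.179 = 0.15609; evidence = 0.15609+0.128·0.821 = 0.26118; posterior = 0.598.

Reviewer A: 0.212; Reviewer B: 0.598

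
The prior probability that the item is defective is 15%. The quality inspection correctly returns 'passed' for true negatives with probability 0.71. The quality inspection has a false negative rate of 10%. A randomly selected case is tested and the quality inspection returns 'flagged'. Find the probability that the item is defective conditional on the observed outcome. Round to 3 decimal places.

P(H | E) ≈ 0.354

Let H be the event that the item is defective. P(H) = 0.15, so P(¬H) = 0.85. With E the 'flagged' result, P(E|H) = 0.9 and P(E|¬H) = 0.29.
P(E) = 0.9·0.15 + 0.29·0.85 = 0.13500 + 0.24650 = 0.38150.
By Bayes' theorem, P(H|E) = 0.13500 / 0.38150 = 0.354.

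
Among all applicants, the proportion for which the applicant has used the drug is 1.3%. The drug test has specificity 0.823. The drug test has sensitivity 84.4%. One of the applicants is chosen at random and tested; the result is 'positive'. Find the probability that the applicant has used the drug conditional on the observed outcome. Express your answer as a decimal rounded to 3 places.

Write H for 'the applicant has used the drug'. Prior odds H:¬H = 0.013/0.987 = 0.013171. For the 'positive' outcome, the likelihood ratio is 0.844/0.177 = 4.7684.
Posterior odds = 0.013171 × 4.7684 = 0.062805, so P(H|E) = 0.062805/(1+0.062805) = 0.059.

P(H | E) ≈ 0.059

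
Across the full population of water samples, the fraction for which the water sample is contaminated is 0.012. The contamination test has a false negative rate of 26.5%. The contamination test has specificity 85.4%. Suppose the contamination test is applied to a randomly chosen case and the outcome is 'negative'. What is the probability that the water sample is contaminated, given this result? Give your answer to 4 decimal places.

Write H for 'the water sample is contaminated'. Prior odds H:¬H = 0.012/0.988 = 0.012146. For the 'negative' outcome, the likelihood ratio is 0.265/0.854 = 0.31030.
Posterior odds = 0.012146 × 0.31030 = 0.0037689, so P(H|E) = 0.0037689/(1+0.0037689) = 0.0038.

P(H | E) ≈ 0.0038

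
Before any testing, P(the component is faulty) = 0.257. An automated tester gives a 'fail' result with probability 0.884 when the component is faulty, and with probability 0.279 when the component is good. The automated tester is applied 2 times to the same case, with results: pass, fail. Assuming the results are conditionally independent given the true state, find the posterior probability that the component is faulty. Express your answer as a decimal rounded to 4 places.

Let H be the event that the component is faulty; start with P(H) = 0.257. P('fail'|H) = 0.884, P('fail'|¬H) = 0.279.
Update on result 1 ('pass'): P(H) ← 0.116·0.2570 / (0.116·0.2570 + 0.721·0.7430) = 0.029812/0.56551 = 0.0527.
Update on result 2 ('fail'): P(H) ← 0.884·0.0527 / (0.884·0.0527 + 0.279·0.9473) = 0.046601/0.31089 = 0.1499.

Posterior P(H) ≈ 0.1499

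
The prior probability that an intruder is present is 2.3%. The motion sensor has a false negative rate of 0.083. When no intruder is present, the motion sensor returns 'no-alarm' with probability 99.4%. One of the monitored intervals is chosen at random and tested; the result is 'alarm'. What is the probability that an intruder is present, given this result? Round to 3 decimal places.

Let H be the event that an intruder is present. P(H) = 0.023, so P(¬H) = 0.977. With E the 'alarm' result, P(E|H) = 0.917 and P(E|¬H) = 0.006.
P(E) = 0.917·0.023 + 0.006·0.977 = 0.021091 + 0.0058620 = 0.026953.
By Bayes' theorem, P(H|E) = 0.021091 / 0.026953 = 0.783.

P(H | E) ≈ 0.783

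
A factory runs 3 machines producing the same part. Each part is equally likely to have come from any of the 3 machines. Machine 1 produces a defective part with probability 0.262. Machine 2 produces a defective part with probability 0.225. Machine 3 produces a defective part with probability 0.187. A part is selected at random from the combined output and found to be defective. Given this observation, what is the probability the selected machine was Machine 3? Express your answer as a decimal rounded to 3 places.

Posterior probability ≈ 0.277

Tabulate prior·likelihood by source: [1] prior 0.333333, lik 0.262, product 0.08733; [2] prior 0.333333, lik 0.225, product 0.07500; [3] prior 0.333333, lik 0.187, product 0.06233.
Normalizing constant = 0.22467; the posterior for Machine 3 is its product over the sum, 0.06233/0.22467 = 0.277.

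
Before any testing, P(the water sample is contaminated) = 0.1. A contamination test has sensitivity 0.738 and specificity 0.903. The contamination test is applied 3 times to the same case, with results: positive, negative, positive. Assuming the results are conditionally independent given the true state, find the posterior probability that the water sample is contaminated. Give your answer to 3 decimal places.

Let H be the event that the water sample is contaminated; start with P(H) = 0.1. P('positive'|H) = 0.738, P('positive'|¬H) = 0.097.
Update on result 1 ('positive'): P(H) ← 0.738·0.1000 / (0.738·0.1000 + 0.097·0.9000) = 0.073800/0.16110 = 0.4581.
Update on result 2 ('negative'): P(H) ← 0.262·0.4581 / (0.262·0.4581 + 0.903·0.5419) = 0.12002/0.60936 = 0.1970.
Update on result 3 ('positive'): P(H) ← 0.738·0.1970 / (0.738·0.1970 + 0.097·0.8030) = 0.14536/0.22325 = 0.6511.

Posterior P(H) ≈ 0.651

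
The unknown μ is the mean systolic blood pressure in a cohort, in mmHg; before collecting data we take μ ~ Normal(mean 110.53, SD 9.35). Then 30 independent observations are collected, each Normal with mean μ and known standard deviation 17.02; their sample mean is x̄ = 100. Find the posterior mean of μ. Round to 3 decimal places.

Prior precision 1/τ₀² = 1/9.35² = 0.0114387; data precision n/σ² = 30/17.02² = 0.103562.
Posterior precision = 0.0114387 + 0.103562 = 0.115001.
Posterior mean = (0.0114387·110.53 + 0.103562·100) / 0.115001 = 101.047.

Posterior mean ≈ 101.047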